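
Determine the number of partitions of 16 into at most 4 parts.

64

A partial list (first 12 by largest part):
16
15 + 1
14 + 2
14 + 1 + 1
13 + 3
13 + 2 + 1
13 + 1 + 1 + 1
12 + 4
12 + 3 + 1
12 + 2 + 2
12 + 2 + 1 + 1
11 + 5
…and 52 more, for 64 total.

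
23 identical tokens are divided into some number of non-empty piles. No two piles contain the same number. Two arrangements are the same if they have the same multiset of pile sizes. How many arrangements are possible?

104

Enumerating by decreasing first part gives 104 partitions in all.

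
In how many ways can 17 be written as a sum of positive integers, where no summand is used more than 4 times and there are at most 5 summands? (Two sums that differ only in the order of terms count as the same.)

Direct enumeration gives 119 partitions.

119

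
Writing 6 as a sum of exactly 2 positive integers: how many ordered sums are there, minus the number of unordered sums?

Ordered (compositions into 2 parts): C(5,1) = 5.
Partitions of 6 into exactly 2 parts: 3.
Difference: 5 − 3 = 2.

2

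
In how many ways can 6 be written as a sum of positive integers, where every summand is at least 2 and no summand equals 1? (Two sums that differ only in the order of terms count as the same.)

4

Enumerating:
6
4 + 2
3 + 3
2 + 2 + 2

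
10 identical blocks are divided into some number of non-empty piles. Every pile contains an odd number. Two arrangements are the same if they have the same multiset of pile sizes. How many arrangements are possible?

The partitions of 10 that satisfy the conditions:
9, 1
7, 3
7, 1, 1, 1
5, 5
5, 3, 1, 1
5, 1, 1, 1, 1, 1
3, 3, 3, 1
3, 3, 1, 1, 1, 1
3, 1, 1, 1, 1, 1, 1, 1
1, 1, 1, 1, 1, 1, 1, 1, 1, 1
That's 10 in total.

10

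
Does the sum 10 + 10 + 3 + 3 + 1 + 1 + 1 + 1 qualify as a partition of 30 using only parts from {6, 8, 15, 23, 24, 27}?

The parts sum to 30, and the condition 'each summand belongs to {6, 8, 15, 23, 24, 27}' is violated.

No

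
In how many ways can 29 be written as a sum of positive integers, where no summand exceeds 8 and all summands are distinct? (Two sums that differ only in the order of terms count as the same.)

The partitions of 29 that satisfy the conditions:
8+7+6+5+3
8+7+6+5+2+1
8+7+6+4+3+1
8+7+5+4+3+2
8+6+5+4+3+2+1
That's 5 in total.

5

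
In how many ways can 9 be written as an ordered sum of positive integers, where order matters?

256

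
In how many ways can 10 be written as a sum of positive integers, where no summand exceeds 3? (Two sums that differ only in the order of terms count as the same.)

Listing the qualifying partitions of 10:
1,3,3,3
2,2,3,3
1,1,2,3,3
1,1,1,1,3,3
1,2,2,2,3
1,1,1,2,2,3
1,1,1,1,1,2,3
1,1,1,1,1,1,1,3
2,2,2,2,2
1,1,2,2,2,2
1,1,1,1,2,2,2
1,1,1,1,1,1,2,2
1,1,1,1,1,1,1,1,2
1,1,1,1,1,1,1,1,1,1

14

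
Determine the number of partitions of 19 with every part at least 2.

Systematic enumeration (by largest part, then next-largest, …) yields 105.

105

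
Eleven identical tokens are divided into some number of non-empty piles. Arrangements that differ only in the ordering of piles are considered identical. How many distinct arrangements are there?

A partial list (first 12 by largest part):
11
1+10
2+9
1+1+9
3+8
1+2+8
1+1+1+8
4+7
1+3+7
2+2+7
1+1+2+7
1+1+1+1+7
…and 44 more, for 56 total.

56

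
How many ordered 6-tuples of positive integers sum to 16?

3003

Equivalently, choose which 5 of the 15 gaps become plus signs: C(15,5) = 3003.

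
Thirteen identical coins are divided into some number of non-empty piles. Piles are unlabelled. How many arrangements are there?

101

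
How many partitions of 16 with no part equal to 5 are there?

Enumerating by decreasing first part gives 175 partitions in all.

175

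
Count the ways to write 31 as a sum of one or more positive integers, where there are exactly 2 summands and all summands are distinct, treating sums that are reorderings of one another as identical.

15

Enumerating:
30, 1
29, 2
28, 3
27, 4
26, 5
25, 6
24, 7
23, 8
22, 9
21, 10
20, 11
19, 12
18, 13
17, 14
16, 15
That's 15 in total.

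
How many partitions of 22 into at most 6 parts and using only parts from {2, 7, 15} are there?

2

Enumerating:
7, 15
2, 2, 2, 2, 7, 7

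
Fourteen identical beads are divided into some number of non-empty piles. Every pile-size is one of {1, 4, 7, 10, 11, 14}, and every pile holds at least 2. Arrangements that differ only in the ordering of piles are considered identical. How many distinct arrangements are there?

Listing the qualifying partitions of 14:
14
10, 4
7, 7

3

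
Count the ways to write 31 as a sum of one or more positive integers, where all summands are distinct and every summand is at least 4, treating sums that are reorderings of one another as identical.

62

There are too many to list fully; the first 12 (by largest part) are:
31
27,4
26,5
25,6
24,7
23,8
22,9
22,5,4
21,10
21,6,4
20,11
20,7,4
…and 50 more, for 62 total.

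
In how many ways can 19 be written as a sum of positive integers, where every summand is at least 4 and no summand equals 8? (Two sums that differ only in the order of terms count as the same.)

Enumerating:
19
4,15
5,14
6,13
7,12
4,4,11
9,10
4,5,10
4,6,9
5,5,9
5,7,7
6,6,7
4,4,4,7
4,4,5,6
4,5,5,5

15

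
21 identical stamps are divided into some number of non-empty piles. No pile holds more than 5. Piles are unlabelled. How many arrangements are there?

Direct enumeration gives 221 partitions.

221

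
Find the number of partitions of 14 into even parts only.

15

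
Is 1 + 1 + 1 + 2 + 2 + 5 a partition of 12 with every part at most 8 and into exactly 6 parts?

Yes

The parts sum to 12, and the condition 'no summand exceeds 8' holds; the condition 'there are exactly 6 summands' holds.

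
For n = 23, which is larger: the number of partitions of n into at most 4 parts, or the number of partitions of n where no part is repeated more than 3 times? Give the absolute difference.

Partitions of 23 into at most 4 parts: 150.
Partitions of 23 where no part is repeated more than 3 times: 592.
|150 − 592| = 442.

442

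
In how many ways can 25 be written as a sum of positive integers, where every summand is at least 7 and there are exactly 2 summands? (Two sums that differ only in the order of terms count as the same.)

6

Listing the qualifying partitions of 25:
18,7
17,8
16,9
15,10
14,11
13,12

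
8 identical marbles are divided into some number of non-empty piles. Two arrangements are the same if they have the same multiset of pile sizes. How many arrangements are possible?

22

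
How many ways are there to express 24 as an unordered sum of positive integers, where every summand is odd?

122

Enumerating by decreasing first part gives 122 partitions in all.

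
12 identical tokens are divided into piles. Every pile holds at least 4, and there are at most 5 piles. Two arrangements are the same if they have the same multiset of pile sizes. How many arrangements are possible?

5

Enumerating:
12
8 + 4
7 + 5
6 + 6
4 + 4 + 4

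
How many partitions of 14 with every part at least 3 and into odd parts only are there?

4

Enumerating:
11 + 3
9 + 5
7 + 7
5 + 3 + 3 + 3
Counting gives 4.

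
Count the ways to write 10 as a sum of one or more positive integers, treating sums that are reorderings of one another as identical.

A partial list (first 12 by largest part):
10
9 + 1
8 + 2
8 + 1 + 1
7 + 3
7 + 2 + 1
7 + 1 + 1 + 1
6 + 4
6 + 3 + 1
6 + 2 + 2
6 + 2 + 1 + 1
6 + 1 + 1 + 1 + 1
…and 30 more, for 42 total.

42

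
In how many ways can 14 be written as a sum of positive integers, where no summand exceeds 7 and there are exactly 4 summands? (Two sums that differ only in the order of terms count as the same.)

16

Listing the qualifying partitions of 14:
7,5,1,1
7,4,2,1
7,3,3,1
7,3,2,2
6,6,1,1
6,5,2,1
6,4,3,1
6,4,2,2
6,3,3,2
5,5,3,1
5,5,2,2
5,4,4,1
5,4,3,2
5,3,3,3
4,4,4,2
4,4,3,3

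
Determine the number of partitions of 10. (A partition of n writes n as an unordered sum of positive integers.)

There are too many to list fully; the first 12 (by largest part) are:
10
9, 1
8, 2
8, 1, 1
7, 3
7, 2, 1
7, 1, 1, 1
6, 4
6, 3, 1
6, 2, 2
6, 2, 1, 1
6, 1, 1, 1, 1
…and 30 more, for 42 total.

42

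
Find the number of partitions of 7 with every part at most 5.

They are:
5 + 2
5 + 1 + 1
4 + 3
4 + 2 + 1
4 + 1 + 1 + 1
3 + 3 + 1
3 + 2 + 2
3 + 2 + 1 + 1
3 + 1 + 1 + 1 + 1
2 + 2 + 2 + 1
2 + 2 + 1 + 1 + 1
2 + 1 + 1 + 1 + 1 + 1
1 + 1 + 1 + 1 + 1 + 1 + 1

13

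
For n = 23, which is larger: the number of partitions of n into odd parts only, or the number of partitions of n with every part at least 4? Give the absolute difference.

Partitions of 23 into odd parts only: 104.
Partitions of 23 with every part at least 4: 39.
|104 − 39| = 65.

65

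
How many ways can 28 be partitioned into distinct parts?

Systematic enumeration (by largest part, then next-largest, …) yields 222.

222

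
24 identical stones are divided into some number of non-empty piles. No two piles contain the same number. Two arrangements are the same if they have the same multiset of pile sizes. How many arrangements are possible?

Direct enumeration gives 122 partitions.

122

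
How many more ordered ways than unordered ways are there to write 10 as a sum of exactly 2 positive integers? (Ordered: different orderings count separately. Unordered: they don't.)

Compositions: C(9,1) = 9.
Unordered (partitions into 2 parts): 5.
Difference: 9 − 5 = 4.

4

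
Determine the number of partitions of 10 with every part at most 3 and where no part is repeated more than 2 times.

Listing the qualifying partitions of 10:
3,3,2,2
3,3,2,1,1
That's 2 in total.

2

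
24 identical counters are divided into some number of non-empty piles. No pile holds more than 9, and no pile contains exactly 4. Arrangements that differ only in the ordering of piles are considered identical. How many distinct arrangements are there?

588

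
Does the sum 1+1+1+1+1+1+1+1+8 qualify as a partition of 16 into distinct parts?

The parts sum to 16, and the condition 'all summands are distinct' is violated.

No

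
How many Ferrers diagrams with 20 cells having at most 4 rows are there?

108

A full systematic count gives 108.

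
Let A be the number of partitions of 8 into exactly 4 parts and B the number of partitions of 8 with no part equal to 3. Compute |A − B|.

Partitions of 8 into exactly 4 parts: 5.
Partitions of 8 with no part equal to 3: 15.
|5 − 15| = 10.

10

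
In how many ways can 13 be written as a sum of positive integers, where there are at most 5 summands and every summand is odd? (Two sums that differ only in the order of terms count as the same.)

Listing the qualifying partitions of 13:
13
11 + 1 + 1
9 + 3 + 1
9 + 1 + 1 + 1 + 1
7 + 5 + 1
7 + 3 + 3
7 + 3 + 1 + 1 + 1
5 + 5 + 3
5 + 5 + 1 + 1 + 1
5 + 3 + 3 + 1 + 1
3 + 3 + 3 + 3 + 1

11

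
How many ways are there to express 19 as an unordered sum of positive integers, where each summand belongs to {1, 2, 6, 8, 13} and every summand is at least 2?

Enumerating:
13, 6
13, 2, 2, 2

2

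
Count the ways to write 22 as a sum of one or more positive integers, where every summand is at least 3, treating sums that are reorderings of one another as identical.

Direct enumeration gives 73 partitions.

73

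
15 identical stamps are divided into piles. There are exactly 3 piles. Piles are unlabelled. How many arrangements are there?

19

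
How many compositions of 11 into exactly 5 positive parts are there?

Place 4 bars in the 10 internal gaps of a row of 11 dots: C(10,4) = 210.

210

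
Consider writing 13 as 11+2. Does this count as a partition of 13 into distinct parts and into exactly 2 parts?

Yes

The parts sum to 13, and the condition 'all summands are distinct' holds; the condition 'there are exactly 2 summands' holds.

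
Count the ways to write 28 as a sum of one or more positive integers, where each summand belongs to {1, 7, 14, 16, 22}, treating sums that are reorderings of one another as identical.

Enumerating:
22, 1, 1, 1, 1, 1, 1
16, 7, 1, 1, 1, 1, 1
16, 1, 1, 1, 1, 1, 1, 1, 1, 1, 1, 1, 1
14, 14
14, 7, 7
14, 7, 1, 1, 1, 1, 1, 1, 1
14, 1, 1, 1, 1, 1, 1, 1, 1, 1, 1, 1, 1, 1, 1
7, 7, 7, 7
7, 7, 7, 1, 1, 1, 1, 1, 1, 1
7, 7, 1, 1, 1, 1, 1, 1, 1, 1, 1, 1, 1, 1, 1, 1
7, 1, 1, 1, 1, 1, 1, 1, 1, 1, 1, 1, 1, 1, 1, 1, 1, 1, 1, 1, 1, 1
1, 1, 1, 1, 1, 1, 1, 1, 1, 1, 1, 1, 1, 1, 1, 1, 1, 1, 1, 1, 1, 1, 1, 1, 1, 1, 1, 1

12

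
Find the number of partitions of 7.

Listing the qualifying partitions of 7:
7
6,1
5,2
5,1,1
4,3
4,2,1
4,1,1,1
3,3,1
3,2,2
3,2,1,1
3,1,1,1,1
2,2,2,1
2,2,1,1,1
2,1,1,1,1,1
1,1,1,1,1,1,1

15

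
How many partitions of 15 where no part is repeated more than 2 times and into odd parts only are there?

9

The partitions of 15 that satisfy the conditions:
15
13,1,1
11,3,1
9,5,1
9,3,3
7,7,1
7,5,3
7,3,3,1,1
5,5,3,1,1
That's 9 in total.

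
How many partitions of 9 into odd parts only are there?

8

They are:
9
7,1,1
5,3,1
5,1,1,1,1
3,3,3
3,3,1,1,1
3,1,1,1,1,1,1
1,1,1,1,1,1,1,1,1
Counting gives 8.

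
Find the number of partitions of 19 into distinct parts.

54

There are too many to list fully; the first 12 (by largest part) are:
19
18 + 1
17 + 2
16 + 3
16 + 2 + 1
15 + 4
15 + 3 + 1
14 + 5
14 + 4 + 1
14 + 3 + 2
13 + 6
13 + 5 + 1
…and 42 more, for 54 total.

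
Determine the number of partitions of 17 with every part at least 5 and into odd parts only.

2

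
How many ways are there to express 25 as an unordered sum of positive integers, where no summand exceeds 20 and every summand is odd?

A full systematic count gives 138.

138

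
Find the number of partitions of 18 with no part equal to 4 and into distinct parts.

A partial list (first 12 by largest part):
18
17+1
16+2
15+3
15+2+1
14+3+1
13+5
13+3+2
12+6
12+5+1
12+3+2+1
11+7
…and 19 more, for 31 total.

31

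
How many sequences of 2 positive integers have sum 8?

7

Equivalently, choose which 1 of the 7 gaps become plus signs: C(7,1) = 7.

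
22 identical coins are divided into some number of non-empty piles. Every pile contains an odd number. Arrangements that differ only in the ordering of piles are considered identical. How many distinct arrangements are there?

There are 89 such partitions.

89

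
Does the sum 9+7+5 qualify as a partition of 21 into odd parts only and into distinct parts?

The parts sum to 21, and the condition 'every summand is odd' holds; the condition 'all summands are distinct' holds.

Yes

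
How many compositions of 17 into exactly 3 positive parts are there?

A composition of 17 into 3 positive parts is chosen by placing 2 dividers among the 16 gaps between 17 units: C(16,2) = 120.

120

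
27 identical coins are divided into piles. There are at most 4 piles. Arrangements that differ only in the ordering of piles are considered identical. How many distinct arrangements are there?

Systematic enumeration (by largest part, then next-largest, …) yields 225.

225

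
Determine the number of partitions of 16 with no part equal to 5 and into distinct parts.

They are:
16
15, 1
14, 2
13, 3
13, 2, 1
12, 4
12, 3, 1
11, 4, 1
11, 3, 2
10, 6
10, 4, 2
10, 3, 2, 1
9, 7
9, 6, 1
9, 4, 3
9, 4, 2, 1
8, 7, 1
8, 6, 2
8, 4, 3, 1
7, 6, 3
7, 6, 2, 1
7, 4, 3, 2
6, 4, 3, 2, 1
That's 23 in total.

23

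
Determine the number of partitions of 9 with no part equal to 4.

Enumerating:
9
8, 1
7, 2
7, 1, 1
6, 3
6, 2, 1
6, 1, 1, 1
5, 3, 1
5, 2, 2
5, 2, 1, 1
5, 1, 1, 1, 1
3, 3, 3
3, 3, 2, 1
3, 3, 1, 1, 1
3, 2, 2, 2
3, 2, 2, 1, 1
3, 2, 1, 1, 1, 1
3, 1, 1, 1, 1, 1, 1
2, 2, 2, 2, 1
2, 2, 2, 1, 1, 1
2, 2, 1, 1, 1, 1, 1
2, 1, 1, 1, 1, 1, 1, 1
1, 1, 1, 1, 1, 1, 1, 1, 1
Counting gives 23.

23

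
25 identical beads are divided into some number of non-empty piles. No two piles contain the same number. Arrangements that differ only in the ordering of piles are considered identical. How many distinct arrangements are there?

Counting exhaustively, 142 partitions satisfy the conditions.

142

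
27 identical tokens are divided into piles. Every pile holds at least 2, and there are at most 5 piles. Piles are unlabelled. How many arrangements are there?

Direct enumeration gives 274 partitions.

274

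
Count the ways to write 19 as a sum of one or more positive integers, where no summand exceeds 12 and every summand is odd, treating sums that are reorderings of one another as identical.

46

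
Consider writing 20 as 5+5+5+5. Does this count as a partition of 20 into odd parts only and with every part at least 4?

The parts sum to 20, and the condition 'every summand is odd' holds; the condition 'every summand is at least 4' holds.

Yes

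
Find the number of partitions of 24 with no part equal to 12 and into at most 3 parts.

54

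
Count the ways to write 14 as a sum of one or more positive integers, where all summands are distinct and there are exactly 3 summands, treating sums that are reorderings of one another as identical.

The partitions of 14 that satisfy the conditions:
11+2+1
10+3+1
9+4+1
9+3+2
8+5+1
8+4+2
7+6+1
7+5+2
7+4+3
6+5+3

10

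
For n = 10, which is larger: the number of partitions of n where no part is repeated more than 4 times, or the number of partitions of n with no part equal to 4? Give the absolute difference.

3

Partitions of 10 where no part is repeated more than 4 times: 34.
Partitions of 10 with no part equal to 4: 31.
|34 − 31| = 3.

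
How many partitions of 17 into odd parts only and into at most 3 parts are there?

9

Listing the qualifying partitions of 17:
17
15,1,1
13,3,1
11,5,1
11,3,3
9,7,1
9,5,3
7,7,3
7,5,5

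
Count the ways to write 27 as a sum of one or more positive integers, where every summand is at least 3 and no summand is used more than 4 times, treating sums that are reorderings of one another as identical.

Systematic enumeration (by largest part, then next-largest, …) yields 180.

180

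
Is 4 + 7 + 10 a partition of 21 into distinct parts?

Yes

The parts sum to 21, and the condition 'all summands are distinct' holds.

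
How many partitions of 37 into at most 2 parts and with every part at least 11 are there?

9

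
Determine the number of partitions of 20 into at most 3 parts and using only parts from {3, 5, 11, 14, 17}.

2

They are:
17,3
14,3,3
That's 2 in total.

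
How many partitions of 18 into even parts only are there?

30

There are too many to list fully; the first 12 (by largest part) are:
18
16+2
14+4
14+2+2
12+6
12+4+2
12+2+2+2
10+8
10+6+2
10+4+4
10+4+2+2
10+2+2+2+2
…and 18 more, for 30 total.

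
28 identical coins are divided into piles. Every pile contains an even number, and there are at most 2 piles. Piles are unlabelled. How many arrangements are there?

8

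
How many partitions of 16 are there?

Systematic enumeration (by largest part, then next-largest, …) yields 231.

231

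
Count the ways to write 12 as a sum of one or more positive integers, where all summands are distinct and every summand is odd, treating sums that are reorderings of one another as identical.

The partitions of 12 that satisfy the conditions:
11,1
9,3
7,5

3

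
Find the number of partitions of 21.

A full systematic count gives 792.

792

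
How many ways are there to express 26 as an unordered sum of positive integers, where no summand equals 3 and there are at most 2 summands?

The partitions of 26 that satisfy the conditions:
26
25 + 1
24 + 2
22 + 4
21 + 5
20 + 6
19 + 7
18 + 8
17 + 9
16 + 10
15 + 11
14 + 12
13 + 13

13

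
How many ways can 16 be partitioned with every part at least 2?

55

A partial list (first 12 by largest part):
16
14 + 2
13 + 3
12 + 4
12 + 2 + 2
11 + 5
11 + 3 + 2
10 + 6
10 + 4 + 2
10 + 3 + 3
10 + 2 + 2 + 2
9 + 7
…and 43 more, for 55 total.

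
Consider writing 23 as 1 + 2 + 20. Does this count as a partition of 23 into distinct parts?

Yes

The parts sum to 23, and the condition 'all summands are distinct' holds.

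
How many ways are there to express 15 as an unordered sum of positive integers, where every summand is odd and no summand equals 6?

27

There are too many to list fully; the first 12 (by largest part) are:
15
13 + 1 + 1
11 + 3 + 1
11 + 1 + 1 + 1 + 1
9 + 5 + 1
9 + 3 + 3
9 + 3 + 1 + 1 + 1
9 + 1 + 1 + 1 + 1 + 1 + 1
7 + 7 + 1
7 + 5 + 3
7 + 5 + 1 + 1 + 1
7 + 3 + 3 + 1 + 1
…and 15 more, for 27 total.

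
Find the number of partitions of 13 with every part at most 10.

Enumerating by decreasing first part gives 97 partitions in all.

97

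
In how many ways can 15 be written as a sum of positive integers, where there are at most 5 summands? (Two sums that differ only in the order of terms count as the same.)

84

A full systematic count gives 84.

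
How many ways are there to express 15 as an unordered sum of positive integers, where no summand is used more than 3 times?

Direct enumeration gives 105 partitions.

105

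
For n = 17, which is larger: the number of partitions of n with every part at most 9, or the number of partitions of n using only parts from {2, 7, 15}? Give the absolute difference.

Partitions of 17 with every part at most 9: 252.
Partitions of 17 using only parts from {2, 7, 15}: 2.
|252 − 2| = 250.

250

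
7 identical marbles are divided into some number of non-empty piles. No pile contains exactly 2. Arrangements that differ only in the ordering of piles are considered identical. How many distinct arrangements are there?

8

Listing the qualifying partitions of 7:
7
6,1
5,1,1
4,3
4,1,1,1
3,3,1
3,1,1,1,1
1,1,1,1,1,1,1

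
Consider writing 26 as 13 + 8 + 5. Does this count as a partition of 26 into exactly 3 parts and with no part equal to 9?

The parts sum to 26, and the condition 'there are exactly 3 summands' holds; the condition 'no summand equals 9' holds.

Yes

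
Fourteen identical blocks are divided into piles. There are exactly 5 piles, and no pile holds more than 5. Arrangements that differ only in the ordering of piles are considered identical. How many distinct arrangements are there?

11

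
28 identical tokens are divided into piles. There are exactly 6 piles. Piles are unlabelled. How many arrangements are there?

391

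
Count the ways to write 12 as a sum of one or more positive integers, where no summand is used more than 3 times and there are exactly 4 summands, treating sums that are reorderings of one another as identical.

14

Enumerating:
9, 1, 1, 1
8, 2, 1, 1
7, 3, 1, 1
7, 2, 2, 1
6, 4, 1, 1
6, 3, 2, 1
6, 2, 2, 2
5, 5, 1, 1
5, 4, 2, 1
5, 3, 3, 1
5, 3, 2, 2
4, 4, 3, 1
4, 4, 2, 2
4, 3, 3, 2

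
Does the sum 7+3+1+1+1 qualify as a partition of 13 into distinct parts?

The parts sum to 13, and the condition 'all summands are distinct' is violated.

No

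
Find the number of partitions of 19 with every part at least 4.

18

They are:
19
15 + 4
14 + 5
13 + 6
12 + 7
11 + 8
11 + 4 + 4
10 + 9
10 + 5 + 4
9 + 6 + 4
9 + 5 + 5
8 + 7 + 4
8 + 6 + 5
7 + 7 + 5
7 + 6 + 6
7 + 4 + 4 + 4
6 + 5 + 4 + 4
5 + 5 + 5 + 4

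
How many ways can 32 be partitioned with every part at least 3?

468

Direct enumeration gives 468 partitions.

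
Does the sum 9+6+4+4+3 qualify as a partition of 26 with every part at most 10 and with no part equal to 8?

Yes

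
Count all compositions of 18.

Each of the 17 gaps between 18 units is either a break or not: 2^17 = 131072.

131072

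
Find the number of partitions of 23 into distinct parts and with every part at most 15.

85

Systematic enumeration (by largest part, then next-largest, …) yields 85.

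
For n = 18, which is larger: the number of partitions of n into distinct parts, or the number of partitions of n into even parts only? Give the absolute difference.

16

Partitions of 18 into distinct parts: 46.
Partitions of 18 into even parts only: 30.
|46 − 30| = 16.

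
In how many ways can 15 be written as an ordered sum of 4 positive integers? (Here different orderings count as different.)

A composition of 15 into 4 positive parts is chosen by placing 3 dividers among the 14 gaps between 15 units: C(14,3) = 364.

364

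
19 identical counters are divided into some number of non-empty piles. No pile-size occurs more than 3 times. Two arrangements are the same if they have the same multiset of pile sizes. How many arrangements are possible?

Enumerating by decreasing first part gives 258 partitions in all.

258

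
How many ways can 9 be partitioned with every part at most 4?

18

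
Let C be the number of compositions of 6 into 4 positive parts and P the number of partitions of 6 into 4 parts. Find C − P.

8

Compositions: C(5,3) = 10.
Partitions of 6 into exactly 4 parts: 2.
Difference: 10 − 2 = 8.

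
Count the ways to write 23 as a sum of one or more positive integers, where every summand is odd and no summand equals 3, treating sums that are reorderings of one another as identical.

There are too many to list fully; the first 12 (by largest part) are:
23
21,1,1
19,1,1,1,1
17,5,1
17,1,1,1,1,1,1
15,7,1
15,5,1,1,1
15,1,1,1,1,1,1,1,1
13,9,1
13,7,1,1,1
13,5,5
13,5,1,1,1,1,1
…and 28 more, for 40 total.

40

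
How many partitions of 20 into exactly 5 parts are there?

84

Counting exhaustively, 84 partitions satisfy the conditions.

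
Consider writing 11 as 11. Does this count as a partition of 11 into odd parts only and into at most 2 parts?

Yes

The parts sum to 11, and the condition 'every summand is odd' holds; the condition 'there are at most 2 summands' holds.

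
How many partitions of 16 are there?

231

Systematic enumeration (by largest part, then next-largest, …) yields 231.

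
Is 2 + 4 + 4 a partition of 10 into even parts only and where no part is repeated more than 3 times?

Yes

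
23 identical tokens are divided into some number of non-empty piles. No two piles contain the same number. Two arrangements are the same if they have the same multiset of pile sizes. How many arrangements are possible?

There are 104 such partitions.

104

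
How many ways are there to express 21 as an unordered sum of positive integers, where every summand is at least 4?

27

A partial list (first 12 by largest part):
21
4+17
5+16
6+15
7+14
8+13
4+4+13
9+12
4+5+12
10+11
4+6+11
5+5+11
…and 15 more, for 27 total.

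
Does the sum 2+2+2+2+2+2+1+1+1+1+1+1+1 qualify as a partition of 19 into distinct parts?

No

The parts sum to 19, and the condition 'all summands are distinct' is violated.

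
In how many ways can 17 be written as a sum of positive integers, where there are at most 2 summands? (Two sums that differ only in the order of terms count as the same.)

9

Listing the qualifying partitions of 17:
17
1 + 16
2 + 15
3 + 14
4 + 13
5 + 12
6 + 11
7 + 10
8 + 9
Counting gives 9.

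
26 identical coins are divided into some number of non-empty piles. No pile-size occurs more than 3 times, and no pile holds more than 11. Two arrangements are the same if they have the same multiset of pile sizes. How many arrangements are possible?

723

Counting exhaustively, 723 partitions satisfy the conditions.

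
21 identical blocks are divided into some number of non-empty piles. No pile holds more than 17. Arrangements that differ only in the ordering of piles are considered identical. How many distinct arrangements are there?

Systematic enumeration (by largest part, then next-largest, …) yields 785.

785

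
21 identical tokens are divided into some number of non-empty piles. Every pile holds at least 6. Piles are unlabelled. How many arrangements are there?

Listing the qualifying partitions of 21:
21
15 + 6
14 + 7
13 + 8
12 + 9
11 + 10
9 + 6 + 6
8 + 7 + 6
7 + 7 + 7
That's 9 in total.

9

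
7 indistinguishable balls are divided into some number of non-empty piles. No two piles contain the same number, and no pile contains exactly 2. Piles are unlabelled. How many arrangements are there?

Listing the qualifying partitions of 7:
7
1,6
3,4
Counting gives 3.

3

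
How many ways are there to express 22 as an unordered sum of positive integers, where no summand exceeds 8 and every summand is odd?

There are too many to list fully; the first 12 (by largest part) are:
7+7+7+1
7+7+5+3
7+7+5+1+1+1
7+7+3+3+1+1
7+7+3+1+1+1+1+1
7+7+1+1+1+1+1+1+1+1
7+5+5+5
7+5+5+3+1+1
7+5+5+1+1+1+1+1
7+5+3+3+3+1
7+5+3+3+1+1+1+1
7+5+3+1+1+1+1+1+1+1
…and 30 more, for 42 total.

42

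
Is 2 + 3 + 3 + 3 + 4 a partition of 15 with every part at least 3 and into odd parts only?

No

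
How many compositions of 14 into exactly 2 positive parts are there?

Place 1 bars in the 13 internal gaps of a row of 14 dots: C(13,1) = 13.

13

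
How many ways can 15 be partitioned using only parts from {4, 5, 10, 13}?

The partitions of 15 that satisfy the conditions:
10 + 5
5 + 5 + 5

2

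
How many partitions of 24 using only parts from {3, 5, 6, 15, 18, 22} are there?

The partitions of 24 that satisfy the conditions:
18+6
18+3+3
15+6+3
15+3+3+3
6+6+6+6
6+6+6+3+3
6+6+3+3+3+3
6+5+5+5+3
6+3+3+3+3+3+3
5+5+5+3+3+3
3+3+3+3+3+3+3+3

11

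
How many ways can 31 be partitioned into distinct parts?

340

Systematic enumeration (by largest part, then next-largest, …) yields 340.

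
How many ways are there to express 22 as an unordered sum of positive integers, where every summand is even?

56

A partial list (first 12 by largest part):
22
2,20
4,18
2,2,18
6,16
2,4,16
2,2,2,16
8,14
2,6,14
4,4,14
2,2,4,14
2,2,2,2,14
…and 44 more, for 56 total.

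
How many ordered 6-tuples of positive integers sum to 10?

Place 5 bars in the 9 internal gaps of a row of 10 dots: C(9,5) = 126.

126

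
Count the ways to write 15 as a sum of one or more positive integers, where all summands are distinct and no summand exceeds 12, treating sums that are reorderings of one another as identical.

They are:
3,12
1,2,12
4,11
1,3,11
5,10
1,4,10
2,3,10
6,9
1,5,9
2,4,9
1,2,3,9
7,8
1,6,8
2,5,8
3,4,8
1,2,4,8
2,6,7
3,5,7
1,2,5,7
1,3,4,7
4,5,6
1,3,5,6
2,3,4,6
1,2,3,4,5

24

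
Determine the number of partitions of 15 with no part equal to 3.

99

Direct enumeration gives 99 partitions.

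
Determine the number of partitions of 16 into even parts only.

22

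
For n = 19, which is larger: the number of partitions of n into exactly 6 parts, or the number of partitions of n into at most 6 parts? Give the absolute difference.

164

Partitions of 19 into exactly 6 parts: 71.
Partitions of 19 into at most 6 parts: 235.
|71 − 235| = 164.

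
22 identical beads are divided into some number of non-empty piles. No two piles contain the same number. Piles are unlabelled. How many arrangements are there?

Systematic enumeration (by largest part, then next-largest, …) yields 89.

89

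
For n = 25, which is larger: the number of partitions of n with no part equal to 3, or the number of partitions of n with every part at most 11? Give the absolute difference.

Partitions of 25 with no part equal to 3: 956.
Partitions of 25 with every part at most 11: 1586.
|956 − 1586| = 630.

630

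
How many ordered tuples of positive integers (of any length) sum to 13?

4096

The number of compositions of n is 2^(n−1); here 2^12 = 4096.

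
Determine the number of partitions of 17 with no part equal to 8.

There are 267 such partitions.

267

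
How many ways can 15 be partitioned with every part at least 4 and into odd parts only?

2

They are:
15
5, 5, 5
That's 2 in total.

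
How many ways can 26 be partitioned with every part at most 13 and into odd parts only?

Direct enumeration gives 134 partitions.

134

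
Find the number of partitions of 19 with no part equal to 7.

413

A full systematic count gives 413.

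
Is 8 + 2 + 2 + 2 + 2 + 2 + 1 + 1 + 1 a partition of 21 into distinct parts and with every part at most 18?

The parts sum to 21, and the condition 'all summands are distinct' is violated.

No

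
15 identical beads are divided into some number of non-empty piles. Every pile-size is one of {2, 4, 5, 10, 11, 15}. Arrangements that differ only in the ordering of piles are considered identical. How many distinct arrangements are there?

Listing the qualifying partitions of 15:
15
4 + 11
2 + 2 + 11
5 + 10
5 + 5 + 5
2 + 4 + 4 + 5
2 + 2 + 2 + 4 + 5
2 + 2 + 2 + 2 + 2 + 5
Counting gives 8.

8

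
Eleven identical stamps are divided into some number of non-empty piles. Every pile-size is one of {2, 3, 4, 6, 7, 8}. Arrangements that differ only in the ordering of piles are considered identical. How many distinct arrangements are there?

The partitions of 11 that satisfy the conditions:
8, 3
7, 4
7, 2, 2
6, 3, 2
4, 4, 3
4, 3, 2, 2
3, 3, 3, 2
3, 2, 2, 2, 2

8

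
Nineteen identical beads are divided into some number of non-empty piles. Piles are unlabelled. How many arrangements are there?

Systematic enumeration (by largest part, then next-largest, …) yields 490.

490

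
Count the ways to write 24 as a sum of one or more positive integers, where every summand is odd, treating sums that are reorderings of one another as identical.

A full systematic count gives 122.

122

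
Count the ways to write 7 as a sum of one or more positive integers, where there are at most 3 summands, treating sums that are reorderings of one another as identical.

8

Enumerating:
7
6, 1
5, 2
5, 1, 1
4, 3
4, 2, 1
3, 3, 1
3, 2, 2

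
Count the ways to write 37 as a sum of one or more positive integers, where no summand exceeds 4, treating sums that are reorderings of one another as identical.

A full systematic count gives 511.

511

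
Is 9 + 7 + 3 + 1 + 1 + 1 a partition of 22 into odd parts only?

Yes

The parts sum to 22, and the condition 'every summand is odd' holds.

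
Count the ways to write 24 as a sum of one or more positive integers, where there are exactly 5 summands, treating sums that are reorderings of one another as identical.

164

A full systematic count gives 164.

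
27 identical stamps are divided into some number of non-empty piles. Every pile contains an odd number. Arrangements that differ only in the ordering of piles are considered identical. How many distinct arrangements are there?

Systematic enumeration (by largest part, then next-largest, …) yields 192.

192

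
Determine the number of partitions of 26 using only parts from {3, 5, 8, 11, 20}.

Enumerating:
20+3+3
11+5+5+5
11+3+3+3+3+3
8+8+5+5
8+5+5+5+3
8+3+3+3+3+3+3
5+5+5+5+3+3
5+3+3+3+3+3+3+3
Counting gives 8.

8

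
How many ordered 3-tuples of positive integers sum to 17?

Place 2 bars in the 16 internal gaps of a row of 17 dots: C(16,2) = 120.

120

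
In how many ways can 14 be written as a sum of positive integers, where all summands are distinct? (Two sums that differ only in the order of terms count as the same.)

Enumerating:
14
13, 1
12, 2
11, 3
11, 2, 1
10, 4
10, 3, 1
9, 5
9, 4, 1
9, 3, 2
8, 6
8, 5, 1
8, 4, 2
8, 3, 2, 1
7, 6, 1
7, 5, 2
7, 4, 3
7, 4, 2, 1
6, 5, 3
6, 5, 2, 1
6, 4, 3, 1
5, 4, 3, 2

22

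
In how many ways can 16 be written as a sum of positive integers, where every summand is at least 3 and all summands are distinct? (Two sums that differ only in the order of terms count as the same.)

10

Listing the qualifying partitions of 16:
16
13+3
12+4
11+5
10+6
9+7
9+4+3
8+5+3
7+6+3
7+5+4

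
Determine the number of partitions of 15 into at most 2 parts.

8

Listing the qualifying partitions of 15:
15
1+14
2+13
3+12
4+11
5+10
6+9
7+8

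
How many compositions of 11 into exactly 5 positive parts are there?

210

Equivalently, choose which 4 of the 10 gaps become plus signs: C(10,4) = 210.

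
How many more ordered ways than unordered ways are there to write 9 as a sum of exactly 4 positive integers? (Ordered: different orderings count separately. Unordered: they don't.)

50

Ordered (compositions into 4 parts): C(8,3) = 56.
Unordered (partitions into 4 parts): 6.
Difference: 56 − 6 = 50.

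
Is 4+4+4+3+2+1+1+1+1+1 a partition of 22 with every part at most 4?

The parts sum to 22, and the condition 'no summand exceeds 4' holds.

Yes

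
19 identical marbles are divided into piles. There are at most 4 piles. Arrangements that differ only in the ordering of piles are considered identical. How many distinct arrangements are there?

94

A full systematic count gives 94.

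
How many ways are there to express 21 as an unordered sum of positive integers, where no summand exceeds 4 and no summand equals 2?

26

There are too many to list fully; the first 12 (by largest part) are:
4 + 4 + 4 + 4 + 4 + 1
4 + 4 + 4 + 4 + 3 + 1 + 1
4 + 4 + 4 + 4 + 1 + 1 + 1 + 1 + 1
4 + 4 + 4 + 3 + 3 + 3
4 + 4 + 4 + 3 + 3 + 1 + 1 + 1
4 + 4 + 4 + 3 + 1 + 1 + 1 + 1 + 1 + 1
4 + 4 + 4 + 1 + 1 + 1 + 1 + 1 + 1 + 1 + 1 + 1
4 + 4 + 3 + 3 + 3 + 3 + 1
4 + 4 + 3 + 3 + 3 + 1 + 1 + 1 + 1
4 + 4 + 3 + 3 + 1 + 1 + 1 + 1 + 1 + 1 + 1
4 + 4 + 3 + 1 + 1 + 1 + 1 + 1 + 1 + 1 + 1 + 1 + 1
4 + 4 + 1 + 1 + 1 + 1 + 1 + 1 + 1 + 1 + 1 + 1 + 1 + 1 + 1
…and 14 more, for 26 total.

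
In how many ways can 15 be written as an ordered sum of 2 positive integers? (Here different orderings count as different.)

Place 1 bars in the 14 internal gaps of a row of 15 dots: C(14,1) = 14.

14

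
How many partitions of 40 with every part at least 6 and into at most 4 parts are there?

132

There are 132 such partitions.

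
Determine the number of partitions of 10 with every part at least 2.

The partitions of 10 that satisfy the conditions:
10
8, 2
7, 3
6, 4
6, 2, 2
5, 5
5, 3, 2
4, 4, 2
4, 3, 3
4, 2, 2, 2
3, 3, 2, 2
2, 2, 2, 2, 2

12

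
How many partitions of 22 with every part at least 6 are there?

11

Listing the qualifying partitions of 22:
22
16 + 6
15 + 7
14 + 8
13 + 9
12 + 10
11 + 11
10 + 6 + 6
9 + 7 + 6
8 + 8 + 6
8 + 7 + 7
That's 11 in total.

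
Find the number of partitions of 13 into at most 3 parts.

They are:
13
12+1
11+2
11+1+1
10+3
10+2+1
9+4
9+3+1
9+2+2
8+5
8+4+1
8+3+2
7+6
7+5+1
7+4+2
7+3+3
6+6+1
6+5+2
6+4+3
5+5+3
5+4+4

21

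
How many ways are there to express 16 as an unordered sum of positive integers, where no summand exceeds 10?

A full systematic count gives 212.

212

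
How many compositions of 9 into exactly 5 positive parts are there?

70

Equivalently, choose which 4 of the 8 gaps become plus signs: C(8,4) = 70.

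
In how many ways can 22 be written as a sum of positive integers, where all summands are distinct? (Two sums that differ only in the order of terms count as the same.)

Enumerating by decreasing first part gives 89 partitions in all.

89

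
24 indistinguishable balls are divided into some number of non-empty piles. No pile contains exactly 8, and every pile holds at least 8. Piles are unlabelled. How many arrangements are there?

Enumerating:
24
9, 15
10, 14
11, 13
12, 12

5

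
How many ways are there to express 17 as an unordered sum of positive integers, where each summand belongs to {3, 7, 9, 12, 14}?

2

They are:
14+3
7+7+3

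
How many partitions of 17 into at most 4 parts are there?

There are 72 such partitions.

72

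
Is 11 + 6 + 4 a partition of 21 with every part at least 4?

The parts sum to 21, and the condition 'every summand is at least 4' holds.

Yes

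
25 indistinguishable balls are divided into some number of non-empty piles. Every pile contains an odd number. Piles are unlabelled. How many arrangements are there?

142

There are 142 such partitions.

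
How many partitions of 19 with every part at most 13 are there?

471

Direct enumeration gives 471 partitions.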